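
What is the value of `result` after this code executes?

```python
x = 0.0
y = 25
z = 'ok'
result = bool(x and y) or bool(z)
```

x = 0.0; y = 25; z = 'ok'; result = True

True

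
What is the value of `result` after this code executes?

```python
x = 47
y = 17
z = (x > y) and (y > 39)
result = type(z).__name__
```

x is int; y is int; z is bool; result = 'bool'

'bool'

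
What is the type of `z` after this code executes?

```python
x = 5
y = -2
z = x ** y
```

int ** negative = float

float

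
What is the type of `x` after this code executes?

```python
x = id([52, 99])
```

id() returns int

int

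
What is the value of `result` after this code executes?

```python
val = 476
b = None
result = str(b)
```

val = 476; b = None; result = 'None'

'None'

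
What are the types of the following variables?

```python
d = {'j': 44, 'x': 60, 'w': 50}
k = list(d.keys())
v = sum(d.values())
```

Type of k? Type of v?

list() converts to list; sum of ints is int

list, int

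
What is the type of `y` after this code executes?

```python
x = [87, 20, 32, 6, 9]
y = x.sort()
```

list.sort() returns None (mutates in place)

NoneType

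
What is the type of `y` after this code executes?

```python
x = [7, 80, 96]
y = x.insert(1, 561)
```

list.insert() returns None

NoneType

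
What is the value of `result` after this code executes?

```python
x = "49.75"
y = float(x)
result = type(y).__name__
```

x is str; y is float; result = 'float'

'float'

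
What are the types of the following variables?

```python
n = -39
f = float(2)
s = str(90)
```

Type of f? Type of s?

f is assigned the result of calling float(), which returns a float; s is assigned the result of calling str(), which returns a str

float, str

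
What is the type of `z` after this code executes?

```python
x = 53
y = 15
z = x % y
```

int % int = int

int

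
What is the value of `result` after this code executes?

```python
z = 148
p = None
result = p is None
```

z = 148; p = None; result = True

True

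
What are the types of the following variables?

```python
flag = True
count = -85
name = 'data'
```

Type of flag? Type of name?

flag is assigned the constant True, which has type bool; name is assigned a quoted string literal, so it is a str

bool, str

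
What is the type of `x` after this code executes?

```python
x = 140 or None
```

'or' returns first truthy value

int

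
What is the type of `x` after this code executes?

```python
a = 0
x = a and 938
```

'and' returns first falsy value (0 is int)

int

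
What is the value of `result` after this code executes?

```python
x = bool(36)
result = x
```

x = True; result = True

True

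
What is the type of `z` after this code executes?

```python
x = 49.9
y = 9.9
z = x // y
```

float // float = float

float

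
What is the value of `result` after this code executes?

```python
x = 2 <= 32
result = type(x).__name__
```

x is bool; result = 'bool'

'bool'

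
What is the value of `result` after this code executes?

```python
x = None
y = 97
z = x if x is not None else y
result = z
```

x = None; y = 97; z = 97; result = 97

97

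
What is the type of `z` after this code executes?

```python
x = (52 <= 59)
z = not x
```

'not' returns bool

bool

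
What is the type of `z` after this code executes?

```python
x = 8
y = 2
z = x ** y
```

positive int ** positive int = int

int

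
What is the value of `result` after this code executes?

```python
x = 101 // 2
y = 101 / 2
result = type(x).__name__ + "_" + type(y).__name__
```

x is int; y is float; result = 'int_float'

'int_float'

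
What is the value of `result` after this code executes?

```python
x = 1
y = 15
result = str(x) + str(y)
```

x = 1; y = 15; result = '115'

'115'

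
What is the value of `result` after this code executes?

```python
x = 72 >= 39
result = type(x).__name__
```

x is bool; result = 'bool'

'bool'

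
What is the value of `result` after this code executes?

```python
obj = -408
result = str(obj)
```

obj = -408; result = '-408'

'-408'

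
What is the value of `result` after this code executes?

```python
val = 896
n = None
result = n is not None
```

val = 896; n = None; result = False

False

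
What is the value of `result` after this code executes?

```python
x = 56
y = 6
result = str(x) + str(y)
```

x = 56; y = 6; result = '566'

'566'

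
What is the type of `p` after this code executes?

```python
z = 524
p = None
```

None has type NoneType

NoneType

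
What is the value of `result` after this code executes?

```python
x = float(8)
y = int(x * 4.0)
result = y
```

x = 8.0; y = 32; result = 32

32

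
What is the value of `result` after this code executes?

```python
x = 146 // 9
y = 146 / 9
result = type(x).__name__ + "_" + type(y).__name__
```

x is int; y is float; result = 'int_float'

'int_float'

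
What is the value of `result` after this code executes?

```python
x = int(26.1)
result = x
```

x = 26; result = 26

26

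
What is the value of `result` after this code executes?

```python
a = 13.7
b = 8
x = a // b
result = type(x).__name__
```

a is float; b is int; x is float; result = 'float'

'float'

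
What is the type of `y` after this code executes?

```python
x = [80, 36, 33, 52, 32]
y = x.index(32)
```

list.index() returns int

int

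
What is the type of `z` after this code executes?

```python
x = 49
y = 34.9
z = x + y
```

int + float = float

float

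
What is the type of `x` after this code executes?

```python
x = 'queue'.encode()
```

str.encode() returns bytes

bytes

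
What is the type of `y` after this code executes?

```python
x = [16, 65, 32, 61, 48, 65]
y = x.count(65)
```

list.count() returns int

int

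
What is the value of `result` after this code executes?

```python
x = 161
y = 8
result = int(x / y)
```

x = 161; y = 8; result = 20

20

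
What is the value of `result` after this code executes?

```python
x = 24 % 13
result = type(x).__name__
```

x is int; result = 'int'

'int'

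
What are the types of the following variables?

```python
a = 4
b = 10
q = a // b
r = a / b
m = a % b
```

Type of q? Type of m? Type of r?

// returns int; % of ints returns int; / returns float

int, int, float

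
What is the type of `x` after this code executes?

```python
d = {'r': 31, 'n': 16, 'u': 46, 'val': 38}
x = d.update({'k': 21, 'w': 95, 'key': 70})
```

dict.update() returns None

NoneType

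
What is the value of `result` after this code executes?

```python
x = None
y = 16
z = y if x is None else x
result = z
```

x = None; y = 16; z = 16; result = 16

16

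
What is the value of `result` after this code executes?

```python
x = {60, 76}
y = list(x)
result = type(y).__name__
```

x is set; y is list; result = 'list'

'list'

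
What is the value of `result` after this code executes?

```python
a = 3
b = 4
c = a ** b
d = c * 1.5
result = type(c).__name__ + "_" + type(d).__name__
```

a is int; b is int; c is int; d is float; result = 'int_float'

'int_float'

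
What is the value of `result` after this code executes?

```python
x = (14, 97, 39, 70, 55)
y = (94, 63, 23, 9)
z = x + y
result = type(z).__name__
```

x is tuple; y is tuple; z is tuple; result = 'tuple'

'tuple'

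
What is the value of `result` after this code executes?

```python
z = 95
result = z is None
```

z = 95; result = False

False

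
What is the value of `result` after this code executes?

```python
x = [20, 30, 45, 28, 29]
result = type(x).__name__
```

x is list; result = 'list'

'list'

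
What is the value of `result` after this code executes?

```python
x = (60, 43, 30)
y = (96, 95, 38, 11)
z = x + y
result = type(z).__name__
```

x is tuple; y is tuple; z is tuple; result = 'tuple'

'tuple'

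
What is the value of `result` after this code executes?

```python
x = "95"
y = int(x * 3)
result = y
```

x = '95'; y = 959595; result = 959595

959595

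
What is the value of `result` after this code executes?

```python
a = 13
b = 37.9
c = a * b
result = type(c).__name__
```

a is int; b is float; c is float; result = 'float'

'float'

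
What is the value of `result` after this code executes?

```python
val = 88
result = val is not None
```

val = 88; result = True

True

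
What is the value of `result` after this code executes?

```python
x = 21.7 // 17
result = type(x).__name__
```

x is float; result = 'float'

'float'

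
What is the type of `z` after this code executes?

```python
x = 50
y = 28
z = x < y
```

Comparison returns bool

bool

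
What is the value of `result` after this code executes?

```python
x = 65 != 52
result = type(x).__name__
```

x is bool; result = 'bool'

'bool'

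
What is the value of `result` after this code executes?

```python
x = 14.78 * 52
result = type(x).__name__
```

x is float; result = 'float'

'float'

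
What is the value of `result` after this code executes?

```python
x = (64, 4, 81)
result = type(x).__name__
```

x is tuple; result = 'tuple'

'tuple'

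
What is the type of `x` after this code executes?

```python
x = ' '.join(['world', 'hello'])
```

str.join() returns str

str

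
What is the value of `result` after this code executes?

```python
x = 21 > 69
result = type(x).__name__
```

x is bool; result = 'bool'

'bool'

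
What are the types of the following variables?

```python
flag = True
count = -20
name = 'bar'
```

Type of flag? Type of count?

flag is assigned the constant True, which has type bool; count is assigned a bare integer (no decimal point), so it is an int

bool, int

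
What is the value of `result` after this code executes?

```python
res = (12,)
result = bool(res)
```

res = (12,); result = True

True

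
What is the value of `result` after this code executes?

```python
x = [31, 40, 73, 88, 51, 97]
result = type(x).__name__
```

x is list; result = 'list'

'list'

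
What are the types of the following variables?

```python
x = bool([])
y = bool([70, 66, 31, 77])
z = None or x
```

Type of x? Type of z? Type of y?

bool() returns bool; None or bool returns the bool; bool() returns bool

bool, bool, bool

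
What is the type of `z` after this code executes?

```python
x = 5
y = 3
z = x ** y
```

positive int ** positive int = int

int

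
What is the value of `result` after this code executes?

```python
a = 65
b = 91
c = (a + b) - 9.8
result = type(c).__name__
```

a is int; b is int; c is float; result = 'float'

'float'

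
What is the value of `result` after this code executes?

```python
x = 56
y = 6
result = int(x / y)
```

x = 56; y = 6; result = 9

9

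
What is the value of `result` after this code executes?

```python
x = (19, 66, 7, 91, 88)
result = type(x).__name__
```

x is tuple; result = 'tuple'

'tuple'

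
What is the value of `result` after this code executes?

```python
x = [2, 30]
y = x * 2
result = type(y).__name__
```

x is list; y is list; result = 'list'

'list'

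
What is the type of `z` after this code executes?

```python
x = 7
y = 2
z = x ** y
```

positive int ** positive int = int

int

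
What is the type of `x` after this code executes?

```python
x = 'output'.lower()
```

str.lower() returns str

str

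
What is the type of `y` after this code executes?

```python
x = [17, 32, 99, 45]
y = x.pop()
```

list.pop() returns the popped element

int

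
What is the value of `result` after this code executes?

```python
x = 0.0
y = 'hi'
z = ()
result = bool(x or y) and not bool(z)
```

x = 0.0; y = 'hi'; z = (); result = True

True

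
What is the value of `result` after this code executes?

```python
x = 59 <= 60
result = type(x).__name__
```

x is bool; result = 'bool'

'bool'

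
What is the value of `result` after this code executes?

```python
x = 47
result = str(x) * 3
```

x = 47; result = '474747'

'474747'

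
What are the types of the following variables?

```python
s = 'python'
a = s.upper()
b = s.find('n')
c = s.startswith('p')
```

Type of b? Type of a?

find() returns int; upper() returns str

int, str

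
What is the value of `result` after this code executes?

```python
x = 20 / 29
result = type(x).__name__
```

x is float; result = 'float'

'float'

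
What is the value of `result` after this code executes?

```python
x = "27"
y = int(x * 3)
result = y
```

x = '27'; y = 272727; result = 272727

272727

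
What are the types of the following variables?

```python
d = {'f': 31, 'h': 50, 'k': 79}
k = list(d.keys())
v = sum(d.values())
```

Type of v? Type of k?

sum of ints is int; list() converts to list

int, list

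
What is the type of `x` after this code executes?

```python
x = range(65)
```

range() returns a range object

range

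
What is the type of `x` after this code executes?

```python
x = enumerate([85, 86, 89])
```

enumerate() returns an enumerate object

enumerate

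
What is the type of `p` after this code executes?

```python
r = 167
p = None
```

None has type NoneType

NoneType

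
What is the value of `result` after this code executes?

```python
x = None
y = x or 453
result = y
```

x = None; y = 453; result = 453

453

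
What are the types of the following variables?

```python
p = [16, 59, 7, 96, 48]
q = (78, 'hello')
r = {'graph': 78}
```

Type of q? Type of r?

q is assigned a tuple (parenthesized, comma-separated values); r is assigned a dict literal ({key: value})

tuple, dict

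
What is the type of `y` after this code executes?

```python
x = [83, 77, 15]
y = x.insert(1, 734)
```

list.insert() returns None

NoneType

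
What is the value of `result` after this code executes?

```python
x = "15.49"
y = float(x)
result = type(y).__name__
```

x is str; y is float; result = 'float'

'float'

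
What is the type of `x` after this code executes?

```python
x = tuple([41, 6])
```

tuple() constructor returns tuple

tuple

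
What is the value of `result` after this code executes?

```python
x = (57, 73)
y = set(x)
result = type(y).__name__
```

x is tuple; y is set; result = 'set'

'set'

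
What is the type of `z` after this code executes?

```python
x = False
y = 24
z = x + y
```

bool + int = int (bool is subclass of int)

int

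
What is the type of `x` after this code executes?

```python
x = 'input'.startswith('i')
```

str.startswith() returns bool

bool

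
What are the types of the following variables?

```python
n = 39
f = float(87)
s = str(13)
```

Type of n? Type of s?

n is assigned a bare integer (no decimal point), so it is an int; s is assigned the result of calling str(), which returns a str

int, str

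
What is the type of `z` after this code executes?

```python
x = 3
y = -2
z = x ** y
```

int ** negative = float

float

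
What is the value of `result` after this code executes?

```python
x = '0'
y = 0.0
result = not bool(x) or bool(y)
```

x = '0'; y = 0.0; result = False

False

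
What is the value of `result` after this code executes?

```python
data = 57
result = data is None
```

data = 57; result = False

False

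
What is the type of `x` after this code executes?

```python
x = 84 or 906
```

'or' returns first truthy value (int)

int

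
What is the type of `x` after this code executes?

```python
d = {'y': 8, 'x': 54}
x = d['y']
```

Accessing dict[str, int] with str key returns int

int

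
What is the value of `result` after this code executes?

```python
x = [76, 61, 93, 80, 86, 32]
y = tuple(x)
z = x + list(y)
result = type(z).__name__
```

x is list; y is tuple; z is list; result = 'list'

'list'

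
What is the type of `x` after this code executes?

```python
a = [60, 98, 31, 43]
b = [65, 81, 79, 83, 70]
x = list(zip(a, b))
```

list(zip()) returns a list of tuples

list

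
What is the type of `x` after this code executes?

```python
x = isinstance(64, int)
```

isinstance() returns bool

bool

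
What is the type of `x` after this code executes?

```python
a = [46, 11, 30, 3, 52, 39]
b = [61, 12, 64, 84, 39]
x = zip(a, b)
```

zip() returns a zip object

zip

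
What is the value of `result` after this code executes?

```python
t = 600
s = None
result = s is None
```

t = 600; s = None; result = True

True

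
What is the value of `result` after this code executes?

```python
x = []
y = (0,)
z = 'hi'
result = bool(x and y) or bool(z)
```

x = []; y = (0,); z = 'hi'; result = True

True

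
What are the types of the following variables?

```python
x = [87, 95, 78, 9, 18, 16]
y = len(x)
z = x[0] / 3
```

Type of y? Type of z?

len() returns int; int / int = float

int, float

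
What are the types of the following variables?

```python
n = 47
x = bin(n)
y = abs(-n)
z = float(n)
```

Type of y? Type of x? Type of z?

abs() of int returns int; bin() returns str; float() returns float

int, str, float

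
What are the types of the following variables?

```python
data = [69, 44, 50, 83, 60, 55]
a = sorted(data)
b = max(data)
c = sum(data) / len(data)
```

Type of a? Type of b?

sorted() returns list; max of ints returns int

list, int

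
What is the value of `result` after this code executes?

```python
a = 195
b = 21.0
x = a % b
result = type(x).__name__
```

a is int; b is float; x is float; result = 'float'

'float'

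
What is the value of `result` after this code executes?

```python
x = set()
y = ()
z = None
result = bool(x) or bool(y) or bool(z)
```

x = set(); y = (); z = None; result = False

False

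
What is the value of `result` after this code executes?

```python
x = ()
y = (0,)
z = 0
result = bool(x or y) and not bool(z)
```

x = (); y = (0,); z = 0; result = True

True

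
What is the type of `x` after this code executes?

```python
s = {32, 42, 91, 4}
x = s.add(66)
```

set.add() returns None (mutates in place)

NoneType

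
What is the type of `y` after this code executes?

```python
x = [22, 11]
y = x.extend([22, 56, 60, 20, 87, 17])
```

list.extend() returns None

NoneType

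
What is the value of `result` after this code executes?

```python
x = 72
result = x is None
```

x = 72; result = False

False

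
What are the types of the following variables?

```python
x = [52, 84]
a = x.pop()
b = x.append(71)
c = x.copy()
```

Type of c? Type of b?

copy() returns list; append() returns None

list, NoneType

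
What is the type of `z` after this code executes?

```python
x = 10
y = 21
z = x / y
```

int / int = float

float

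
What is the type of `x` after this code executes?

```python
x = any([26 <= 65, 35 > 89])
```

any() returns bool

bool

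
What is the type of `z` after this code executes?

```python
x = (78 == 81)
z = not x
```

'not' returns bool

bool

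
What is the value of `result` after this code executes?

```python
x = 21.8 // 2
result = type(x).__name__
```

x is float; result = 'float'

'float'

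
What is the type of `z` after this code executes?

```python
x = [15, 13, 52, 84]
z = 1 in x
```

'in' operator returns bool

bool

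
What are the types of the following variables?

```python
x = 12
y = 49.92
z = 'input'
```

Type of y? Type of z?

y is assigned a number with a decimal point, so it is a float; z is assigned a quoted string literal, so it is a str

float, str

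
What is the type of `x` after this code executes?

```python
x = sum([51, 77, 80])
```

sum() of ints returns int

int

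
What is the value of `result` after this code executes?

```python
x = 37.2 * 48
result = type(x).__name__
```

x is float; result = 'float'

'float'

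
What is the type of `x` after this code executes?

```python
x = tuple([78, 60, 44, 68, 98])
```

tuple() constructor returns tuple

tuple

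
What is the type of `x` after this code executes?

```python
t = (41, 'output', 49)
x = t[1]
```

Index 1 of tuple is a str literal

str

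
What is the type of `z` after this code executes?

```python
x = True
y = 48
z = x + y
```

bool + int = int (bool is subclass of int)

int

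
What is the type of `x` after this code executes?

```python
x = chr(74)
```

chr() returns str (single char)

str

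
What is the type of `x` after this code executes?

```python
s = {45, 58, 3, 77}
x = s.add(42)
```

set.add() returns None (mutates in place)

NoneType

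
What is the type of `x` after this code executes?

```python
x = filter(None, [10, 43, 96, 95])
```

filter() returns a filter object

filter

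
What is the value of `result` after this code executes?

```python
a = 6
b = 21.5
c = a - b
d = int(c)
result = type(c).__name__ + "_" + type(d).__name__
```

a is int; b is float; c is float; d is int; result = 'float_int'

'float_int'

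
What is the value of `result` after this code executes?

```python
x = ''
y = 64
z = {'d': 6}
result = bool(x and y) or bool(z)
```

x = ''; y = 64; z = {'d': 6}; result = True

True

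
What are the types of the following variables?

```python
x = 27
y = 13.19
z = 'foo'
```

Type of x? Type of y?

x is assigned a bare integer (no decimal point), so it is an int; y is assigned a number with a decimal point, so it is a float

int, float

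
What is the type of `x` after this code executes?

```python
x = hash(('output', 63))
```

hash() returns int

int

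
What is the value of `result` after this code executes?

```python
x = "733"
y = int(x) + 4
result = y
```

x = '733'; y = 737; result = 737

737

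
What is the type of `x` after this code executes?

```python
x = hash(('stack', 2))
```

hash() returns int

int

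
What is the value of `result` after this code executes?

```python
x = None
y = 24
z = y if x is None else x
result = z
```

x = None; y = 24; z = 24; result = 24

24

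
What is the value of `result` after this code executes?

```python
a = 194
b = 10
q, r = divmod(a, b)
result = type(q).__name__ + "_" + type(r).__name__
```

a is int; b is int; q is int; r is int; result = 'int_int'

'int_int'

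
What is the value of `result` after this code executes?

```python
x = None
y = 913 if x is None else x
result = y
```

x = None; y = 913; result = 913

913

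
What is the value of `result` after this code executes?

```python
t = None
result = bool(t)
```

t = None; result = False

False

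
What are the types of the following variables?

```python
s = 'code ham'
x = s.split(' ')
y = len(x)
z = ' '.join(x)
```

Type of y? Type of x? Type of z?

len() returns int; str.split() returns list; str.join() returns str

int, list, str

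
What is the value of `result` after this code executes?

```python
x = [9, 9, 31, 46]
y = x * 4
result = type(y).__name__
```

x is list; y is list; result = 'list'

'list'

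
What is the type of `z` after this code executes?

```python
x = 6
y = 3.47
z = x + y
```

int + float = float

float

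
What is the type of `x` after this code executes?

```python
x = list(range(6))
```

list(range()) returns list

list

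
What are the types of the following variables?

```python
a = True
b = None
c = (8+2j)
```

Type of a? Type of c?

a is assigned the constant True, which has type bool; c is assigned (8+2j), an int plus an imaginary literal (j suffix), which evaluates to complex

bool, complex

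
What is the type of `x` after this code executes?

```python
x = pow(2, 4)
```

pow(int, int) returns int

int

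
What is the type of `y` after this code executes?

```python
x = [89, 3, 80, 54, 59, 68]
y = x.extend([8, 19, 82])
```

list.extend() returns None

NoneType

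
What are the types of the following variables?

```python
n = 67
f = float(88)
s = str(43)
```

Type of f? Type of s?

f is assigned the result of calling float(), which returns a float; s is assigned the result of calling str(), which returns a str

float, str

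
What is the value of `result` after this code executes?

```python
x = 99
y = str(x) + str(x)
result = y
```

x = 99; y = '9999'; result = '9999'

'9999'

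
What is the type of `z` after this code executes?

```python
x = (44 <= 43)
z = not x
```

'not' returns bool

bool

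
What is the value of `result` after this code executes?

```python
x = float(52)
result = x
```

x = 52.0; result = 52.0

52.0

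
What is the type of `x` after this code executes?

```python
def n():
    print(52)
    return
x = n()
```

Bare return returns None

NoneType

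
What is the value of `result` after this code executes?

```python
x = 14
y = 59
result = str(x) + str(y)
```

x = 14; y = 59; result = '1459'

'1459'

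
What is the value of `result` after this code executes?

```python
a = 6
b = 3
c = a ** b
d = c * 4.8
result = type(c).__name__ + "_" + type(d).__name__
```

a is int; b is int; c is int; d is float; result = 'int_float'

'int_float'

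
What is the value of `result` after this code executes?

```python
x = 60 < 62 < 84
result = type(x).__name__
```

x is bool; result = 'bool'

'bool'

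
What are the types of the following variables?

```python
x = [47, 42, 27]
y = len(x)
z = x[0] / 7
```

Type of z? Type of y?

int / int = float; len() returns int

float, int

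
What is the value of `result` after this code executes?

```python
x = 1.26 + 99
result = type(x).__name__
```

x is float; result = 'float'

'float'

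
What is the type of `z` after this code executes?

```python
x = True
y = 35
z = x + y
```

bool + int = int (bool is subclass of int)

int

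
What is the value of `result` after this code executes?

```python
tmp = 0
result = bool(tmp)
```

tmp = 0; result = False

False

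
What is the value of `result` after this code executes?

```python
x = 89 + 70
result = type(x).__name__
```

x is int; result = 'int'

'int'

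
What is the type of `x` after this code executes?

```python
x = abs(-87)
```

abs() of int returns int

int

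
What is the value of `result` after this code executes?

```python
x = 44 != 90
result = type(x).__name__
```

x is bool; result = 'bool'

'bool'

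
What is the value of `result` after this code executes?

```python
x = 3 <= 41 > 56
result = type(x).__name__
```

x is bool; result = 'bool'

'bool'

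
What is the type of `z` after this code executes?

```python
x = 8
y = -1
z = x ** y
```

int ** negative = float

float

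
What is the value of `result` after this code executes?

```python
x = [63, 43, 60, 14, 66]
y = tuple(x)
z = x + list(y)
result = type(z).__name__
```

x is list; y is tuple; z is list; result = 'list'

'list'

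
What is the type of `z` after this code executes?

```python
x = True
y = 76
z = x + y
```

bool + int = int (bool is subclass of int)

int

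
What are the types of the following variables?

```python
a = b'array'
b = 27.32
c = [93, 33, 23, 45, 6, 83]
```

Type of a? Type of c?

a is assigned a bytes literal (b'...' prefix); c is assigned a list literal (square brackets)

bytes, list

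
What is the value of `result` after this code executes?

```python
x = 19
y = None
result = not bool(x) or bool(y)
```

x = 19; y = None; result = False

False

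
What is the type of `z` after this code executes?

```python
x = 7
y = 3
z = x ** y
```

positive int ** positive int = int

int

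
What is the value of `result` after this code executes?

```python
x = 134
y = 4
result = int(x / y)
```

x = 134; y = 4; result = 33

33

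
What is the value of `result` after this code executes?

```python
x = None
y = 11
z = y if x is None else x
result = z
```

x = None; y = 11; z = 11; result = 11

11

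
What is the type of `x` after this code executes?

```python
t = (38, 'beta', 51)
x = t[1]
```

Index 1 of tuple is a str literal

str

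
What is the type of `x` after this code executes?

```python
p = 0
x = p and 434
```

'and' returns first falsy value (0 is int)

int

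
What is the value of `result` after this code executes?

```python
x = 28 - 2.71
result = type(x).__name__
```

x is float; result = 'float'

'float'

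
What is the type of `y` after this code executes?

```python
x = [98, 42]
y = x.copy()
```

list.copy() returns list

list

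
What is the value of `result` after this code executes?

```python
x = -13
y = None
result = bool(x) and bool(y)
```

x = -13; y = None; result = False

False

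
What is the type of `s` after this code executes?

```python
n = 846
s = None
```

None has type NoneType

NoneType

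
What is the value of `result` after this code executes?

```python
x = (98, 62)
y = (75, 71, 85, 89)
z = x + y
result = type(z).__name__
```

x is tuple; y is tuple; z is tuple; result = 'tuple'

'tuple'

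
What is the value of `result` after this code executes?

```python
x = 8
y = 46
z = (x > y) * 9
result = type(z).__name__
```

x is int; y is int; z is int; result = 'int'

'int'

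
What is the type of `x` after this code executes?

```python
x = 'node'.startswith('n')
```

str.startswith() returns bool

bool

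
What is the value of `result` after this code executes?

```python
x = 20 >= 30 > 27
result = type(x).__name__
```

x is bool; result = 'bool'

'bool'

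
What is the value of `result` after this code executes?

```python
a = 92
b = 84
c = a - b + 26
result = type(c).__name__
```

a is int; b is int; c is int; result = 'int'

'int'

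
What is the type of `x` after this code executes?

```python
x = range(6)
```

range() returns a range object

range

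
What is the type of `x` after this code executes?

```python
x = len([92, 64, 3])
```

len() always returns int

int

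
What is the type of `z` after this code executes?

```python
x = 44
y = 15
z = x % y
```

int % int = int

int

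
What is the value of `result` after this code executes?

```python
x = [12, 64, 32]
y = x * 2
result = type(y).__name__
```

x is list; y is list; result = 'list'

'list'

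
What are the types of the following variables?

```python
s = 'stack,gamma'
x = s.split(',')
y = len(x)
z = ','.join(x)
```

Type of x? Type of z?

str.split() returns list; str.join() returns str

list, str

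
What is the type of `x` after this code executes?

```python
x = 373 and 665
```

'and' with truthy values returns last operand (int)

int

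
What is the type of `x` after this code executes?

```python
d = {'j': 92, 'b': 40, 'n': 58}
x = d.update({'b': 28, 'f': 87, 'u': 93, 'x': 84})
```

dict.update() returns None

NoneType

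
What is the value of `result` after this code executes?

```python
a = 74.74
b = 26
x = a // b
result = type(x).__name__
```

a is float; b is int; x is float; result = 'float'

'float'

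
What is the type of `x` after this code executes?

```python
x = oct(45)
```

oct() returns str representation

str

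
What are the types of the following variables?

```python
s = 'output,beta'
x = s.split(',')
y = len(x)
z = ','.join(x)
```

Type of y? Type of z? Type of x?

len() returns int; str.join() returns str; str.split() returns list

int, str, list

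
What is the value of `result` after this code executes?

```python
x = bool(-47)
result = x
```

x = True; result = True

True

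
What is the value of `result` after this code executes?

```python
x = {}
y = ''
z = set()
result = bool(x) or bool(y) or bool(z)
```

x = {}; y = ''; z = set(); result = False

False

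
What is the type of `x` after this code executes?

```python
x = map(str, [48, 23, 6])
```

map() returns a map object

map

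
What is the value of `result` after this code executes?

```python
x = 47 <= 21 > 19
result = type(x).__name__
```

x is bool; result = 'bool'

'bool'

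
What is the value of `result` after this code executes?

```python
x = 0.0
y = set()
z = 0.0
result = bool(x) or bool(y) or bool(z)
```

x = 0.0; y = set(); z = 0.0; result = False

False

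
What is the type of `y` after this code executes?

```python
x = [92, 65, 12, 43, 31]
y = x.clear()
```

list.clear() returns None

NoneType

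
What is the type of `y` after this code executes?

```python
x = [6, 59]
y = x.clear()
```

list.clear() returns None

NoneType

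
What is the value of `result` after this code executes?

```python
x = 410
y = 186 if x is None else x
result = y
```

x = 410; y = 410; result = 410

410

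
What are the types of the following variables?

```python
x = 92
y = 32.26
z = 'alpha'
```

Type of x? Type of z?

x is assigned a bare integer (no decimal point), so it is an int; z is assigned a quoted string literal, so it is a str

int, str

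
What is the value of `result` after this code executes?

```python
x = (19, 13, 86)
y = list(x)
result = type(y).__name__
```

x is tuple; y is list; result = 'list'

'list'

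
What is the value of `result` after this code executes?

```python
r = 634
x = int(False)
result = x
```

r = 634; x = 0; result = 0

0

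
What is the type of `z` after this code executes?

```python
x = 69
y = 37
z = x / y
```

int / int = float

float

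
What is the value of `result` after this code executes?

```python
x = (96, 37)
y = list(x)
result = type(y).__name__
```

x is tuple; y is list; result = 'list'

'list'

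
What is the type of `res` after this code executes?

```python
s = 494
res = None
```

None has type NoneType

NoneType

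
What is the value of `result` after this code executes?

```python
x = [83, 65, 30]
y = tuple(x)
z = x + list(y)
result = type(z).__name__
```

x is list; y is tuple; z is list; result = 'list'

'list'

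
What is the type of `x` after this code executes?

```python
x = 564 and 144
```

'and' with truthy values returns last operand (int)

int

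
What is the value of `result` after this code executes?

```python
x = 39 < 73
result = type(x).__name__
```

x is bool; result = 'bool'

'bool'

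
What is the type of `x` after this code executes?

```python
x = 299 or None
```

'or' returns first truthy value

int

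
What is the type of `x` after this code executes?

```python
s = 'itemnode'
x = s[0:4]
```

Slicing a str returns str

str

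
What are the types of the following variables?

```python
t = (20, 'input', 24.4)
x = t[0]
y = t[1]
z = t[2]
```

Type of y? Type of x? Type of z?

tuple[1] is str; tuple[0] is int; tuple[2] is float

str, int, float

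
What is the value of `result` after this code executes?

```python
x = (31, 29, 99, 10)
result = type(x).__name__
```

x is tuple; result = 'tuple'

'tuple'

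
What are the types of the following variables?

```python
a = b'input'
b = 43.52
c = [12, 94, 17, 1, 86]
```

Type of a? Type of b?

a is assigned a bytes literal (b'...' prefix); b is assigned a number with a decimal point, so it is a float

bytes, float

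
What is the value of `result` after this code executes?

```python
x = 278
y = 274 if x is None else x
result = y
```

x = 278; y = 278; result = 278

278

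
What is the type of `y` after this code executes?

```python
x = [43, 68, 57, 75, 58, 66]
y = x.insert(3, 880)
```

list.insert() returns None

NoneType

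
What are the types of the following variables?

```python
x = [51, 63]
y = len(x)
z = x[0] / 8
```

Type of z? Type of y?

int / int = float; len() returns int

float, int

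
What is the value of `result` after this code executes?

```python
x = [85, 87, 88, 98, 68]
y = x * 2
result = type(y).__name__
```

x is list; y is list; result = 'list'

'list'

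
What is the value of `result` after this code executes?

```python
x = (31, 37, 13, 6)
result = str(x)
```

x = (31, 37, 13, 6); result = '(31, 37, 13, 6)'

'(31, 37, 13, 6)'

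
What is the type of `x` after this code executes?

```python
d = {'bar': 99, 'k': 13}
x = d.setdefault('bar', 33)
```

dict.setdefault() returns the (existing or default) value

int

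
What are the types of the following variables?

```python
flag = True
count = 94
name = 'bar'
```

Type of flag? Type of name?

flag is assigned the constant True, which has type bool; name is assigned a quoted string literal, so it is a str

bool, str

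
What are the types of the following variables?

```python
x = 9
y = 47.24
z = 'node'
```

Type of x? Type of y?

x is assigned a bare integer (no decimal point), so it is an int; y is assigned a number with a decimal point, so it is a float

int, float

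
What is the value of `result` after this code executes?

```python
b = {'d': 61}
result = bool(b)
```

b = {'d': 61}; result = True

True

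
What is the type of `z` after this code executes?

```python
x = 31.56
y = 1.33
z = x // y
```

float // float = float

float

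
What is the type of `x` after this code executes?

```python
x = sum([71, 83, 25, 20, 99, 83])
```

sum() of ints returns int

int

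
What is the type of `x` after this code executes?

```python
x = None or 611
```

'or' with None returns the other truthy value

int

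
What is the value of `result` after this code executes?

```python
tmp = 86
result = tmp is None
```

tmp = 86; result = False

False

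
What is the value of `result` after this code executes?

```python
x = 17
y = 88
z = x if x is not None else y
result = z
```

x = 17; y = 88; z = 17; result = 17

17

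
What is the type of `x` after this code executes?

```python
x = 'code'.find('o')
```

str.find() returns int index

int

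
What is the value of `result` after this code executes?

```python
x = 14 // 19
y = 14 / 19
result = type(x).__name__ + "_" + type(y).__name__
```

x is int; y is float; result = 'int_float'

'int_float'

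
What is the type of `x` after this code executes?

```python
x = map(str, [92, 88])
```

map() returns a map object

map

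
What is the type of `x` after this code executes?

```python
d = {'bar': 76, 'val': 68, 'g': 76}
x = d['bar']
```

Accessing dict[str, int] with str key returns int

int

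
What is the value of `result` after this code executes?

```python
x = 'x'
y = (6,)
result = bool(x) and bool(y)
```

x = 'x'; y = (6,); result = True

True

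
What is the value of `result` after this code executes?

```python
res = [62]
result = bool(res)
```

res = [62]; result = True

True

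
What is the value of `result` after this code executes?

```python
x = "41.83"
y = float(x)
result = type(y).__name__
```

x is str; y is float; result = 'float'

'float'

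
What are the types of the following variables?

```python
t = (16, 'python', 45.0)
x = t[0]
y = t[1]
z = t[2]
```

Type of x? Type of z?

tuple[0] is int; tuple[2] is float

int, float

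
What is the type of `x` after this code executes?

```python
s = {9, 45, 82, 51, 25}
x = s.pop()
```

Popping from set[int] returns int

int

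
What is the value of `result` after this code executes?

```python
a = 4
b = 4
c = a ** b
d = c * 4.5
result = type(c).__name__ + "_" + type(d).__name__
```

a is int; b is int; c is int; d is float; result = 'int_float'

'int_float'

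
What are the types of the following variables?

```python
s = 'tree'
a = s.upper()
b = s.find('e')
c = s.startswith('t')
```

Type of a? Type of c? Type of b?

upper() returns str; startswith() returns bool; find() returns int

str, bool, int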